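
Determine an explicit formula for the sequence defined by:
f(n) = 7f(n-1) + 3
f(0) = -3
First-order linear non-homogeneous.
Homogeneous solution: f_h(n) = A·(7)^n.
Try constant particular solution f_p = K: K = 7K + 3 ⇒ K = - \frac{1}{2}.
General: f(n) = A·(7)^n - \frac{1}{2}.
Apply f(0) = -3: A - \frac{1}{2} = -3 ⇒ A = - \frac{5}{2}.
So f(n) = - \frac{5 \cdot 7^{n}}{2} - \frac{1}{2}.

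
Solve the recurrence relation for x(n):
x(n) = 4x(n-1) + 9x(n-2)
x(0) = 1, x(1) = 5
Characteristic equation: x² - 4x - 9 = 0.
Discriminant Δ = (4)² + 4·(9) = 52.
Roots r₁,₂ = (4 ± √52)/2, so r₁ = 2 + \sqrt{13}, r₂ = 2 - \sqrt{13}.
General solution: x(n) = A·r₁^n + B·r₂^n.
From the initial conditions, A + B = 1 and r₁A + r₂B = 5.
Since r₁ - r₂ = √52: A = (5 - (1)r₂)/√52 = \frac{3 \sqrt{13}}{26} + \frac{1}{2}, and B = 1 - A = \frac{1}{2} - \frac{3 \sqrt{13}}{26}.
So x(n) = \left(\frac{3 \sqrt{13}}{26} + \frac{1}{2}\right)\left(2 + \sqrt{13}\right)^n + \left(\frac{1}{2} - \frac{3 \sqrt{13}}{26}\right)\left(2 - \sqrt{13}\right)^n.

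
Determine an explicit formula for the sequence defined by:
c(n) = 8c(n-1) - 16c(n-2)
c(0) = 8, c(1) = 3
Characteristic equation: x² - 8x + 16 = 0, which is (x - (4))².
Repeated root r = 4.
General solution: c(n) = (A + Bn)·(4)^n.
From c(0) = 8: A = 8.
From c(1) = 3: (A + B)·(4) = 3 ⇒ B = - \frac{29}{4}.
So c(n) = \left(8 - \frac{29 n}{4}\right) \cdot (4)^n.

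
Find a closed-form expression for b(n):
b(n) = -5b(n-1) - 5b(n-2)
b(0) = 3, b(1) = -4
Characteristic equation: x² + 5x + 5 = 0.
Discriminant Δ = (-5)² + 4·(-5) = 5.
Roots r₁,₂ = (-5 ± √5)/2, so r₁ = - \frac{5}{2} + \frac{\sqrt{5}}{2}, r₂ = - \frac{5}{2} - \frac{\sqrt{5}}{2}.
General solution: b(n) = A·r₁^n + B·r₂^n.
From the initial conditions, A + B = 3 and r₁A + r₂B = -4.
Since r₁ - r₂ = √5: A = (-4 - (3)r₂)/√5 = \frac{3}{2} + \frac{7 \sqrt{5}}{10}, and B = 3 - A = \frac{3}{2} - \frac{7 \sqrt{5}}{10}.
So b(n) = \left(\frac{3}{2} + \frac{7 \sqrt{5}}{10}\right)\left(- \frac{5}{2} + \frac{\sqrt{5}}{2}\right)^n + \left(\frac{3}{2} - \frac{7 \sqrt{5}}{10}\right)\left(- \frac{5}{2} - \frac{\sqrt{5}}{2}\right)^n.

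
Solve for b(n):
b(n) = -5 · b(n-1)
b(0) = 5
Pure geometric recurrence with ratio -5.
By induction b(n) = b(0) · (-5)^n = 5 \left(-5\right)^{n}.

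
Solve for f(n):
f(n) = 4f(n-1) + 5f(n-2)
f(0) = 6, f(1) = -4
Characteristic equation: x² - 4x - 5 = 0, which factors as (x - (5))(x - (-1)) = 0.
Roots r₁ = 5, r₂ = -1 (distinct).
General solution: f(n) = A·(5)^n + B·(-1)^n.
From f(0) = 6: A + B = 6.
From f(1) = -4: 5A - B = -4.
Solving: A = \frac{1}{3}, B = \frac{17}{3}.
So f(n) = \frac{17 \left(-1\right)^{n}}{3} + \frac{5^{n}}{3}.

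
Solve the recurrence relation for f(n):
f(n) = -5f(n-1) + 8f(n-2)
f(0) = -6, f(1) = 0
Characteristic equation: x² + 5x - 8 = 0.
Discriminant Δ = (-5)² + 4·(8) = 57.
Roots r₁,₂ = (-5 ± √57)/2, so r₁ = - \frac{5}{2} + \frac{\sqrt{57}}{2}, r₂ = - \frac{\sqrt{57}}{2} - \frac{5}{2}.
General solution: f(n) = A·r₁^n + B·r₂^n.
From the initial conditions, A + B = -6 and r₁A + r₂B = 0.
Since r₁ - r₂ = √57: A = (0 - (-6)r₂)/√57 = -3 - \frac{5 \sqrt{57}}{19}, and B = -6 - A = -3 + \frac{5 \sqrt{57}}{19}.
So f(n) = \left(-3 - \frac{5 \sqrt{57}}{19}\right)\left(- \frac{5}{2} + \frac{\sqrt{57}}{2}\right)^n + \left(-3 + \frac{5 \sqrt{57}}{19}\right)\left(- \frac{\sqrt{57}}{2} - \frac{5}{2}\right)^n.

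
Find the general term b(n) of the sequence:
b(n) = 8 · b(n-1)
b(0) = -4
Pure geometric recurrence with ratio 8.
By induction b(n) = b(0) · (8)^n = - 4 \cdot 8^{n}.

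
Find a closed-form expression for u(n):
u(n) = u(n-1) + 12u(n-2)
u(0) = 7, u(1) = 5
Characteristic equation: x² - x - 12 = 0, which factors as (x - (-3))(x - (4)) = 0.
Roots r₁ = -3, r₂ = 4 (distinct).
General solution: u(n) = A·(-3)^n + B·(4)^n.
From u(0) = 7: A + B = 7.
From u(1) = 5: -3A + 4B = 5.
Solving: A = \frac{23}{7}, B = \frac{26}{7}.
So u(n) = \frac{23 \left(-3\right)^{n}}{7} + \frac{26 \cdot 4^{n}}{7}.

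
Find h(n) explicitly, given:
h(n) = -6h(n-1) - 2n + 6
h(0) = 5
First-order linear with linear forcing.
Homogeneous solution: h_h(n) = A·(-6)^n.
Try particular h_p(n) = pn + q. Substituting:
  pn + q = -6(p(n-1) + q) - 2n + 6.
Matching the n-coefficient: p = -6p - 2 ⇒ p = - \frac{2}{7}.
Matching constants: q = 6p - 6q + 6 ⇒ q = \frac{30}{49}.
General: h(n) = A·(-6)^n - \frac{2 n}{7} + \frac{30}{49}.
Apply h(0) = 5: A + \frac{30}{49} = 5 ⇒ A = \frac{215}{49}.
So h(n) = \frac{215 \left(-6\right)^{n}}{49} - \frac{2 n}{7} + \frac{30}{49}.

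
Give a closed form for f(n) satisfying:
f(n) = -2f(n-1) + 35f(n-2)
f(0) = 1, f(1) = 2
Characteristic equation: x² + 2x - 35 = 0, which factors as (x - (-7))(x - (5)) = 0.
Roots r₁ = -7, r₂ = 5 (distinct).
General solution: f(n) = A·(-7)^n + B·(5)^n.
From f(0) = 1: A + B = 1.
From f(1) = 2: -7A + 5B = 2.
Solving: A = \frac{1}{4}, B = \frac{3}{4}.
So f(n) = \frac{\left(-7\right)^{n}}{4} + \frac{3 \cdot 5^{n}}{4}.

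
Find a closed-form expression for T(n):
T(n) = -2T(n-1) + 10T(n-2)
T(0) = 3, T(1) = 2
Characteristic equation: x² + 2x - 10 = 0.
Discriminant Δ = (-2)² + 4·(10) = 44.
Roots r₁,₂ = (-2 ± √44)/2, so r₁ = -1 + \sqrt{11}, r₂ = - \sqrt{11} - 1.
General solution: T(n) = A·r₁^n + B·r₂^n.
From the initial conditions, A + B = 3 and r₁A + r₂B = 2.
Since r₁ - r₂ = √44: A = (2 - (3)r₂)/√44 = \frac{5 \sqrt{11}}{22} + \frac{3}{2}, and B = 3 - A = \frac{3}{2} - \frac{5 \sqrt{11}}{22}.
So T(n) = \left(\frac{5 \sqrt{11}}{22} + \frac{3}{2}\right)\left(-1 + \sqrt{11}\right)^n + \left(\frac{3}{2} - \frac{5 \sqrt{11}}{22}\right)\left(- \sqrt{11} - 1\right)^n.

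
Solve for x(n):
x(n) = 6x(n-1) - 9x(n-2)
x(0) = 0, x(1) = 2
Characteristic equation: x² - 6x + 9 = 0, which is (x - (3))².
Repeated root r = 3.
General solution: x(n) = (A + Bn)·(3)^n.
From x(0) = 0: A = 0.
From x(1) = 2: (A + B)·(3) = 2 ⇒ B = \frac{2}{3}.
So x(n) = \left(\frac{2 n}{3}\right) \cdot (3)^n.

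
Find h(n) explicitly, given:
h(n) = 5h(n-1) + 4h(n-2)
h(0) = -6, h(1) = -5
Characteristic equation: x² - 5x - 4 = 0.
Discriminant Δ = (5)² + 4·(4) = 41.
Roots r₁,₂ = (5 ± √41)/2, so r₁ = \frac{5}{2} + \frac{\sqrt{41}}{2}, r₂ = \frac{5}{2} - \frac{\sqrt{41}}{2}.
General solution: h(n) = A·r₁^n + B·r₂^n.
From the initial conditions, A + B = -6 and r₁A + r₂B = -5.
Since r₁ - r₂ = √41: A = (-5 - (-6)r₂)/√41 = -3 + \frac{10 \sqrt{41}}{41}, and B = -6 - A = -3 - \frac{10 \sqrt{41}}{41}.
So h(n) = \left(-3 + \frac{10 \sqrt{41}}{41}\right)\left(\frac{5}{2} + \frac{\sqrt{41}}{2}\right)^n + \left(-3 - \frac{10 \sqrt{41}}{41}\right)\left(\frac{5}{2} - \frac{\sqrt{41}}{2}\right)^n.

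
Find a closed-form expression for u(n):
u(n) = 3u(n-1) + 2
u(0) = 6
First-order linear non-homogeneous.
Homogeneous solution: u_h(n) = A·(3)^n.
Try constant particular solution u_p = K: K = 3K + 2 ⇒ K = -1.
General: u(n) = A·(3)^n - 1.
Apply u(0) = 6: A - 1 = 6 ⇒ A = 7.
So u(n) = 7 \cdot 3^{n} - 1.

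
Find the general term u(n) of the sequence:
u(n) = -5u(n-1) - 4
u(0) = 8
First-order linear non-homogeneous.
Homogeneous solution: u_h(n) = A·(-5)^n.
Try constant particular solution u_p = K: K = -5K - 4 ⇒ K = - \frac{2}{3}.
General: u(n) = A·(-5)^n - \frac{2}{3}.
Apply u(0) = 8: A - \frac{2}{3} = 8 ⇒ A = \frac{26}{3}.
So u(n) = \frac{26 \left(-5\right)^{n}}{3} - \frac{2}{3}.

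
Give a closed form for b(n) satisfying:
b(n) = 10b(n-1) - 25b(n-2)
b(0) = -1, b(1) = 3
Characteristic equation: x² - 10x + 25 = 0, which is (x - (5))².
Repeated root r = 5.
General solution: b(n) = (A + Bn)·(5)^n.
From b(0) = -1: A = -1.
From b(1) = 3: (A + B)·(5) = 3 ⇒ B = \frac{8}{5}.
So b(n) = \left(\frac{8 n}{5} - 1\right) \cdot (5)^n.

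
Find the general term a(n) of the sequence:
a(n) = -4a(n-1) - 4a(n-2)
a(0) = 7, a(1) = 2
Characteristic equation: x² + 4x + 4 = 0, which is (x - (-2))².
Repeated root r = -2.
General solution: a(n) = (A + Bn)·(-2)^n.
From a(0) = 7: A = 7.
From a(1) = 2: (A + B)·(-2) = 2 ⇒ B = -8.
So a(n) = \left(7 - 8 n\right) \cdot (-2)^n.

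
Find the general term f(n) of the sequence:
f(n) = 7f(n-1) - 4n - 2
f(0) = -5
First-order linear with linear forcing.
Homogeneous solution: f_h(n) = A·(7)^n.
Try particular f_p(n) = pn + q. Substituting:
  pn + q = 7(p(n-1) + q) - 4n - 2.
Matching the n-coefficient: p = 7p - 4 ⇒ p = \frac{2}{3}.
Matching constants: q = -7p + 7q - 2 ⇒ q = \frac{10}{9}.
General: f(n) = A·(7)^n + \frac{2 n}{3} + \frac{10}{9}.
Apply f(0) = -5: A + \frac{10}{9} = -5 ⇒ A = - \frac{55}{9}.
So f(n) = - \frac{55 \cdot 7^{n}}{9} + \frac{2 n}{3} + \frac{10}{9}.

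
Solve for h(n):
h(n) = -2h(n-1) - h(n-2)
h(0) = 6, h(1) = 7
Characteristic equation: x² + 2x + 1 = 0, which is (x - (-1))².
Repeated root r = -1.
General solution: h(n) = (A + Bn)·(-1)^n.
From h(0) = 6: A = 6.
From h(1) = 7: (A + B)·(-1) = 7 ⇒ B = -13.
So h(n) = \left(6 - 13 n\right) \cdot (-1)^n.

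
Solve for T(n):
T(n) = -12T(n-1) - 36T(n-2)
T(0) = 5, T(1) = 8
Characteristic equation: x² + 12x + 36 = 0, which is (x - (-6))².
Repeated root r = -6.
General solution: T(n) = (A + Bn)·(-6)^n.
From T(0) = 5: A = 5.
From T(1) = 8: (A + B)·(-6) = 8 ⇒ B = - \frac{19}{3}.
So T(n) = \left(5 - \frac{19 n}{3}\right) \cdot (-6)^n.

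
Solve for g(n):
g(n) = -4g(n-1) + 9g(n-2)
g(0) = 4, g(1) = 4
Characteristic equation: x² + 4x - 9 = 0.
Discriminant Δ = (-4)² + 4·(9) = 52.
Roots r₁,₂ = (-4 ± √52)/2, so r₁ = -2 + \sqrt{13}, r₂ = - \sqrt{13} - 2.
General solution: g(n) = A·r₁^n + B·r₂^n.
From the initial conditions, A + B = 4 and r₁A + r₂B = 4.
Since r₁ - r₂ = √52: A = (4 - (4)r₂)/√52 = \frac{6 \sqrt{13}}{13} + 2, and B = 4 - A = 2 - \frac{6 \sqrt{13}}{13}.
So g(n) = \left(\frac{6 \sqrt{13}}{13} + 2\right)\left(-2 + \sqrt{13}\right)^n + \left(2 - \frac{6 \sqrt{13}}{13}\right)\left(- \sqrt{13} - 2\right)^n.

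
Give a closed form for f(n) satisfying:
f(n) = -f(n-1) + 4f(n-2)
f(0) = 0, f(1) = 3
Characteristic equation: x² + x - 4 = 0.
Discriminant Δ = (-1)² + 4·(4) = 17.
Roots r₁,₂ = (-1 ± √17)/2, so r₁ = - \frac{1}{2} + \frac{\sqrt{17}}{2}, r₂ = - \frac{\sqrt{17}}{2} - \frac{1}{2}.
General solution: f(n) = A·r₁^n + B·r₂^n.
From the initial conditions, A + B = 0 and r₁A + r₂B = 3.
Since r₁ - r₂ = √17: A = (3 - (0)r₂)/√17 = \frac{3 \sqrt{17}}{17}, and B = 0 - A = - \frac{3 \sqrt{17}}{17}.
So f(n) = \left(\frac{3 \sqrt{17}}{17}\right)\left(- \frac{1}{2} + \frac{\sqrt{17}}{2}\right)^n + \left(- \frac{3 \sqrt{17}}{17}\right)\left(- \frac{\sqrt{17}}{2} - \frac{1}{2}\right)^n.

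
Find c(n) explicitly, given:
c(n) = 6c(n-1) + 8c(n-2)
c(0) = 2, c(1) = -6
Characteristic equation: x² - 6x - 8 = 0.
Discriminant Δ = (6)² + 4·(8) = 68.
Roots r₁,₂ = (6 ± √68)/2, so r₁ = 3 + \sqrt{17}, r₂ = 3 - \sqrt{17}.
General solution: c(n) = A·r₁^n + B·r₂^n.
From the initial conditions, A + B = 2 and r₁A + r₂B = -6.
Since r₁ - r₂ = √68: A = (-6 - (2)r₂)/√68 = 1 - \frac{6 \sqrt{17}}{17}, and B = 2 - A = 1 + \frac{6 \sqrt{17}}{17}.
So c(n) = \left(1 - \frac{6 \sqrt{17}}{17}\right)\left(3 + \sqrt{17}\right)^n + \left(1 + \frac{6 \sqrt{17}}{17}\right)\left(3 - \sqrt{17}\right)^n.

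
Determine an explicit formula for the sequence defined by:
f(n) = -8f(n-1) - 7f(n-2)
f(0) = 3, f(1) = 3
Characteristic equation: x² + 8x + 7 = 0, which factors as (x - (-7))(x - (-1)) = 0.
Roots r₁ = -7, r₂ = -1 (distinct).
General solution: f(n) = A·(-7)^n + B·(-1)^n.
From f(0) = 3: A + B = 3.
From f(1) = 3: -7A - B = 3.
Solving: A = -1, B = 4.
So f(n) = 4 \left(-1\right)^{n} - \left(-7\right)^{n}.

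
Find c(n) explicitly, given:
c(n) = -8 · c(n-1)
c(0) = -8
Pure geometric recurrence with ratio -8.
By induction c(n) = c(0) · (-8)^n = - 8 \left(-8\right)^{n}.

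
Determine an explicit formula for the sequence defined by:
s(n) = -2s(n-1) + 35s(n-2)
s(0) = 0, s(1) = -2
Characteristic equation: x² + 2x - 35 = 0, which factors as (x - (5))(x - (-7)) = 0.
Roots r₁ = 5, r₂ = -7 (distinct).
General solution: s(n) = A·(5)^n + B·(-7)^n.
From s(0) = 0: A + B = 0.
From s(1) = -2: 5A - 7B = -2.
Solving: A = - \frac{1}{6}, B = \frac{1}{6}.
So s(n) = \frac{\left(-7\right)^{n}}{6} - \frac{5^{n}}{6}.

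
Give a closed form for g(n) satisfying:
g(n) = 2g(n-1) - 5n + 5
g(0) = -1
First-order linear with linear forcing.
Homogeneous solution: g_h(n) = A·(2)^n.
Try particular g_p(n) = pn + q. Substituting:
  pn + q = 2(p(n-1) + q) - 5n + 5.
Matching the n-coefficient: p = 2p - 5 ⇒ p = 5.
Matching constants: q = -2p + 2q + 5 ⇒ q = 5.
General: g(n) = A·(2)^n + 5 n + 5.
Apply g(0) = -1: A + 5 = -1 ⇒ A = -6.
So g(n) = - 6 \cdot 2^{n} + 5 n + 5.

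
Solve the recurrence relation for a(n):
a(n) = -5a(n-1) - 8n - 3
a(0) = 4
First-order linear with linear forcing.
Homogeneous solution: a_h(n) = A·(-5)^n.
Try particular a_p(n) = pn + q. Substituting:
  pn + q = -5(p(n-1) + q) - 8n - 3.
Matching the n-coefficient: p = -5p - 8 ⇒ p = - \frac{4}{3}.
Matching constants: q = 5p - 5q - 3 ⇒ q = - \frac{29}{18}.
General: a(n) = A·(-5)^n - \frac{4 n}{3} - \frac{29}{18}.
Apply a(0) = 4: A - \frac{29}{18} = 4 ⇒ A = \frac{101}{18}.
So a(n) = \frac{101 \left(-5\right)^{n}}{18} - \frac{4 n}{3} - \frac{29}{18}.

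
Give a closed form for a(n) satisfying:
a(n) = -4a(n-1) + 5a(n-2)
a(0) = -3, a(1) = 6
Characteristic equation: x² + 4x - 5 = 0, which factors as (x - (1))(x - (-5)) = 0.
Roots r₁ = 1, r₂ = -5 (distinct).
General solution: a(n) = A·(1)^n + B·(-5)^n.
From a(0) = -3: A + B = -3.
From a(1) = 6: A - 5B = 6.
Solving: A = - \frac{3}{2}, B = - \frac{3}{2}.
So a(n) = - \frac{3 \left(-5\right)^{n}}{2} - \frac{3}{2}.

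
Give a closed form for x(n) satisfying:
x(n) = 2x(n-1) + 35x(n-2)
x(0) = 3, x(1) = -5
Characteristic equation: x² - 2x - 35 = 0, which factors as (x - (7))(x - (-5)) = 0.
Roots r₁ = 7, r₂ = -5 (distinct).
General solution: x(n) = A·(7)^n + B·(-5)^n.
From x(0) = 3: A + B = 3.
From x(1) = -5: 7A - 5B = -5.
Solving: A = \frac{5}{6}, B = \frac{13}{6}.
So x(n) = \frac{13 \left(-5\right)^{n}}{6} + \frac{5 \cdot 7^{n}}{6}.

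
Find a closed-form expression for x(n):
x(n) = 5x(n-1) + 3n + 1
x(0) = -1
First-order linear with linear forcing.
Homogeneous solution: x_h(n) = A·(5)^n.
Try particular x_p(n) = pn + q. Substituting:
  pn + q = 5(p(n-1) + q) + 3n + 1.
Matching the n-coefficient: p = 5p + 3 ⇒ p = - \frac{3}{4}.
Matching constants: q = -5p + 5q + 1 ⇒ q = - \frac{19}{16}.
General: x(n) = A·(5)^n - \frac{3 n}{4} - \frac{19}{16}.
Apply x(0) = -1: A - \frac{19}{16} = -1 ⇒ A = \frac{3}{16}.
So x(n) = \frac{3 \cdot 5^{n}}{16} - \frac{3 n}{4} - \frac{19}{16}.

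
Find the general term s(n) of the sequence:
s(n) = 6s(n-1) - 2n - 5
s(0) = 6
First-order linear with linear forcing.
Homogeneous solution: s_h(n) = A·(6)^n.
Try particular s_p(n) = pn + q. Substituting:
  pn + q = 6(p(n-1) + q) - 2n - 5.
Matching the n-coefficient: p = 6p - 2 ⇒ p = \frac{2}{5}.
Matching constants: q = -6p + 6q - 5 ⇒ q = \frac{37}{25}.
General: s(n) = A·(6)^n + \frac{2 n}{5} + \frac{37}{25}.
Apply s(0) = 6: A + \frac{37}{25} = 6 ⇒ A = \frac{113}{25}.
So s(n) = \frac{113 \cdot 6^{n}}{25} + \frac{2 n}{5} + \frac{37}{25}.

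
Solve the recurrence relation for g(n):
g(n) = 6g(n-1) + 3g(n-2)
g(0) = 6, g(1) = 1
Characteristic equation: x² - 6x - 3 = 0.
Discriminant Δ = (6)² + 4·(3) = 48.
Roots r₁,₂ = (6 ± √48)/2, so r₁ = 3 + 2 \sqrt{3}, r₂ = 3 - 2 \sqrt{3}.
General solution: g(n) = A·r₁^n + B·r₂^n.
From the initial conditions, A + B = 6 and r₁A + r₂B = 1.
Since r₁ - r₂ = √48: A = (1 - (6)r₂)/√48 = 3 - \frac{17 \sqrt{3}}{12}, and B = 6 - A = \frac{17 \sqrt{3}}{12} + 3.
So g(n) = \left(3 - \frac{17 \sqrt{3}}{12}\right)\left(3 + 2 \sqrt{3}\right)^n + \left(\frac{17 \sqrt{3}}{12} + 3\right)\left(3 - 2 \sqrt{3}\right)^n.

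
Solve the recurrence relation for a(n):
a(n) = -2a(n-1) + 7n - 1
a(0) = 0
First-order linear with linear forcing.
Homogeneous solution: a_h(n) = A·(-2)^n.
Try particular a_p(n) = pn + q. Substituting:
  pn + q = -2(p(n-1) + q) + 7n - 1.
Matching the n-coefficient: p = -2p + 7 ⇒ p = \frac{7}{3}.
Matching constants: q = 2p - 2q - 1 ⇒ q = \frac{11}{9}.
General: a(n) = A·(-2)^n + \frac{7 n}{3} + \frac{11}{9}.
Apply a(0) = 0: A + \frac{11}{9} = 0 ⇒ A = - \frac{11}{9}.
So a(n) = - \frac{11 \left(-2\right)^{n}}{9} + \frac{7 n}{3} + \frac{11}{9}.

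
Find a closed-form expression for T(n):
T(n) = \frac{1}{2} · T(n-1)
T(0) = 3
Pure geometric recurrence with ratio \frac{1}{2}.
By induction T(n) = T(0) · (\frac{1}{2})^n = 3 \cdot 2^{- n}.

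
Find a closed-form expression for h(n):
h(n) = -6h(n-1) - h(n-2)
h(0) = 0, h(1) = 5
Characteristic equation: x² + 6x + 1 = 0.
Discriminant Δ = (-6)² + 4·(-1) = 32.
Roots r₁,₂ = (-6 ± √32)/2, so r₁ = -3 + 2 \sqrt{2}, r₂ = -3 - 2 \sqrt{2}.
General solution: h(n) = A·r₁^n + B·r₂^n.
From the initial conditions, A + B = 0 and r₁A + r₂B = 5.
Since r₁ - r₂ = √32: A = (5 - (0)r₂)/√32 = \frac{5 \sqrt{2}}{8}, and B = 0 - A = - \frac{5 \sqrt{2}}{8}.
So h(n) = \left(\frac{5 \sqrt{2}}{8}\right)\left(-3 + 2 \sqrt{2}\right)^n + \left(- \frac{5 \sqrt{2}}{8}\right)\left(-3 - 2 \sqrt{2}\right)^n.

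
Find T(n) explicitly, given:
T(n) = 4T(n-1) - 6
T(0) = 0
First-order linear non-homogeneous.
Homogeneous solution: T_h(n) = A·(4)^n.
Try constant particular solution T_p = K: K = 4K - 6 ⇒ K = 2.
General: T(n) = A·(4)^n + 2.
Apply T(0) = 0: A + 2 = 0 ⇒ A = -2.
So T(n) = 2 - 2 \cdot 4^{n}.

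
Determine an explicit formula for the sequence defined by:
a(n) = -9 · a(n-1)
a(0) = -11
Pure geometric recurrence with ratio -9.
By induction a(n) = a(0) · (-9)^n = - 11 \left(-9\right)^{n}.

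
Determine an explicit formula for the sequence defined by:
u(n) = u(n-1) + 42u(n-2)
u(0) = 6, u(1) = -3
Characteristic equation: x² - x - 42 = 0, which factors as (x - (-6))(x - (7)) = 0.
Roots r₁ = -6, r₂ = 7 (distinct).
General solution: u(n) = A·(-6)^n + B·(7)^n.
From u(0) = 6: A + B = 6.
From u(1) = -3: -6A + 7B = -3.
Solving: A = \frac{45}{13}, B = \frac{33}{13}.
So u(n) = \frac{45 \left(-6\right)^{n}}{13} + \frac{33 \cdot 7^{n}}{13}.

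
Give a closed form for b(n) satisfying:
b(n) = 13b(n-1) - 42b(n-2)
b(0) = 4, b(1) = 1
Characteristic equation: x² - 13x + 42 = 0, which factors as (x - (6))(x - (7)) = 0.
Roots r₁ = 6, r₂ = 7 (distinct).
General solution: b(n) = A·(6)^n + B·(7)^n.
From b(0) = 4: A + B = 4.
From b(1) = 1: 6A + 7B = 1.
Solving: A = 27, B = -23.
So b(n) = 27 \cdot 6^{n} - 23 \cdot 7^{n}.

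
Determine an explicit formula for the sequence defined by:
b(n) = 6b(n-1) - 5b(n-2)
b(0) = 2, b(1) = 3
Characteristic equation: x² - 6x + 5 = 0, which factors as (x - (1))(x - (5)) = 0.
Roots r₁ = 1, r₂ = 5 (distinct).
General solution: b(n) = A·(1)^n + B·(5)^n.
From b(0) = 2: A + B = 2.
From b(1) = 3: A + 5B = 3.
Solving: A = \frac{7}{4}, B = \frac{1}{4}.
So b(n) = \frac{5^{n}}{4} + \frac{7}{4}.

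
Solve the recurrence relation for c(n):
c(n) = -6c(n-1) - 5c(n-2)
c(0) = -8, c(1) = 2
Characteristic equation: x² + 6x + 5 = 0, which factors as (x - (-5))(x - (-1)) = 0.
Roots r₁ = -5, r₂ = -1 (distinct).
General solution: c(n) = A·(-5)^n + B·(-1)^n.
From c(0) = -8: A + B = -8.
From c(1) = 2: -5A - B = 2.
Solving: A = \frac{3}{2}, B = - \frac{19}{2}.
So c(n) = - \frac{19 \left(-1\right)^{n}}{2} + \frac{3 \left(-5\right)^{n}}{2}.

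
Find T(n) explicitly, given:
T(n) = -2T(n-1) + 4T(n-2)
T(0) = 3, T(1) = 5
Characteristic equation: x² + 2x - 4 = 0.
Discriminant Δ = (-2)² + 4·(4) = 20.
Roots r₁,₂ = (-2 ± √20)/2, so r₁ = -1 + \sqrt{5}, r₂ = - \sqrt{5} - 1.
General solution: T(n) = A·r₁^n + B·r₂^n.
From the initial conditions, A + B = 3 and r₁A + r₂B = 5.
Since r₁ - r₂ = √20: A = (5 - (3)r₂)/√20 = \frac{3}{2} + \frac{4 \sqrt{5}}{5}, and B = 3 - A = \frac{3}{2} - \frac{4 \sqrt{5}}{5}.
So T(n) = \left(\frac{3}{2} + \frac{4 \sqrt{5}}{5}\right)\left(-1 + \sqrt{5}\right)^n + \left(\frac{3}{2} - \frac{4 \sqrt{5}}{5}\right)\left(- \sqrt{5} - 1\right)^n.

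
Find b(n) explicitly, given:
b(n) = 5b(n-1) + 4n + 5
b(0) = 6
First-order linear with linear forcing.
Homogeneous solution: b_h(n) = A·(5)^n.
Try particular b_p(n) = pn + q. Substituting:
  pn + q = 5(p(n-1) + q) + 4n + 5.
Matching the n-coefficient: p = 5p + 4 ⇒ p = -1.
Matching constants: q = -5p + 5q + 5 ⇒ q = - \frac{5}{2}.
General: b(n) = A·(5)^n - n - \frac{5}{2}.
Apply b(0) = 6: A - \frac{5}{2} = 6 ⇒ A = \frac{17}{2}.
So b(n) = \frac{17 \cdot 5^{n}}{2} - n - \frac{5}{2}.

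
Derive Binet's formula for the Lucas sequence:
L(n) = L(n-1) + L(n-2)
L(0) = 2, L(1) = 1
This is the Lucas sequence.
Characteristic equation: x² - x - 1 = 0; roots r₁ = \frac{1}{2} + \frac{\sqrt{5}}{2}, r₂ = \frac{1}{2} - \frac{\sqrt{5}}{2}.
General: L(n) = A·r₁^n + B·r₂^n. Solving with L(0)=2, L(1)=1 gives A = 1, B = 1.
So L(n) = 2^{- n} \left(\left(1 - \sqrt{5}\right)^{n} + \left(1 + \sqrt{5}\right)^{n}\right).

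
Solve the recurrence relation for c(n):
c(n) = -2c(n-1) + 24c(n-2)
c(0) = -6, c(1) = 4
Characteristic equation: x² + 2x - 24 = 0, which factors as (x - (-6))(x - (4)) = 0.
Roots r₁ = -6, r₂ = 4 (distinct).
General solution: c(n) = A·(-6)^n + B·(4)^n.
From c(0) = -6: A + B = -6.
From c(1) = 4: -6A + 4B = 4.
Solving: A = - \frac{14}{5}, B = - \frac{16}{5}.
So c(n) = - \frac{14 \left(-6\right)^{n}}{5} - \frac{16 \cdot 4^{n}}{5}.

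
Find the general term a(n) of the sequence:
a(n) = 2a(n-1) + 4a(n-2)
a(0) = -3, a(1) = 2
Characteristic equation: x² - 2x - 4 = 0.
Discriminant Δ = (2)² + 4·(4) = 20.
Roots r₁,₂ = (2 ± √20)/2, so r₁ = 1 + \sqrt{5}, r₂ = 1 - \sqrt{5}.
General solution: a(n) = A·r₁^n + B·r₂^n.
From the initial conditions, A + B = -3 and r₁A + r₂B = 2.
Since r₁ - r₂ = √20: A = (2 - (-3)r₂)/√20 = - \frac{3}{2} + \frac{\sqrt{5}}{2}, and B = -3 - A = - \frac{3}{2} - \frac{\sqrt{5}}{2}.
So a(n) = \left(- \frac{3}{2} + \frac{\sqrt{5}}{2}\right)\left(1 + \sqrt{5}\right)^n + \left(- \frac{3}{2} - \frac{\sqrt{5}}{2}\right)\left(1 - \sqrt{5}\right)^n.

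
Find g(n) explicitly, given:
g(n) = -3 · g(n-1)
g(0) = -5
Pure geometric recurrence with ratio -3.
By induction g(n) = g(0) · (-3)^n = - 5 \left(-3\right)^{n}.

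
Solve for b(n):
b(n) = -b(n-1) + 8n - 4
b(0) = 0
First-order linear with linear forcing.
Homogeneous solution: b_h(n) = A·(-1)^n.
Try particular b_p(n) = pn + q. Substituting:
  pn + q = -(p(n-1) + q) + 8n - 4.
Matching the n-coefficient: p = -p + 8 ⇒ p = 4.
Matching constants: q = p - q - 4 ⇒ q = 0.
General: b(n) = A·(-1)^n + 4 n + 0.
Apply b(0) = 0: A + 0 = 0 ⇒ A = 0.
So b(n) = 4 n.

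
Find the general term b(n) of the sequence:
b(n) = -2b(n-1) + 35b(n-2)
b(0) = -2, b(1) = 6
Characteristic equation: x² + 2x - 35 = 0, which factors as (x - (5))(x - (-7)) = 0.
Roots r₁ = 5, r₂ = -7 (distinct).
General solution: b(n) = A·(5)^n + B·(-7)^n.
From b(0) = -2: A + B = -2.
From b(1) = 6: 5A - 7B = 6.
Solving: A = - \frac{2}{3}, B = - \frac{4}{3}.
So b(n) = - \frac{4 \left(-7\right)^{n}}{3} - \frac{2 \cdot 5^{n}}{3}.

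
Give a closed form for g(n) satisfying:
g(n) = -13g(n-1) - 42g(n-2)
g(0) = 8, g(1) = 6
Characteristic equation: x² + 13x + 42 = 0, which factors as (x - (-7))(x - (-6)) = 0.
Roots r₁ = -7, r₂ = -6 (distinct).
General solution: g(n) = A·(-7)^n + B·(-6)^n.
From g(0) = 8: A + B = 8.
From g(1) = 6: -7A - 6B = 6.
Solving: A = -54, B = 62.
So g(n) = 62 \left(-6\right)^{n} - 54 \left(-7\right)^{n}.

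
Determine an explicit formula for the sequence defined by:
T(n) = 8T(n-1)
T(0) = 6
This is a homogeneous first-order recurrence with ratio 8.
By induction T(n) = T(0) · (8)^n = 6 \cdot 8^{n}.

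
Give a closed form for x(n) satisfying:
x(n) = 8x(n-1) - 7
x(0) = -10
First-order linear non-homogeneous.
Homogeneous solution: x_h(n) = A·(8)^n.
Try constant particular solution x_p = K: K = 8K - 7 ⇒ K = 1.
General: x(n) = A·(8)^n + 1.
Apply x(0) = -10: A + 1 = -10 ⇒ A = -11.
So x(n) = 1 - 11 \cdot 8^{n}.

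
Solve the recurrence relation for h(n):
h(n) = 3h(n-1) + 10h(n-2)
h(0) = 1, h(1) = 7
Characteristic equation: x² - 3x - 10 = 0, which factors as (x - (-2))(x - (5)) = 0.
Roots r₁ = -2, r₂ = 5 (distinct).
General solution: h(n) = A·(-2)^n + B·(5)^n.
From h(0) = 1: A + B = 1.
From h(1) = 7: -2A + 5B = 7.
Solving: A = - \frac{2}{7}, B = \frac{9}{7}.
So h(n) = - \frac{2 \left(-2\right)^{n}}{7} + \frac{9 \cdot 5^{n}}{7}.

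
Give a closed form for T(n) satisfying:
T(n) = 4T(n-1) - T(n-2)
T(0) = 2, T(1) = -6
Characteristic equation: x² - 4x + 1 = 0.
Discriminant Δ = (4)² + 4·(-1) = 12.
Roots r₁,₂ = (4 ± √12)/2, so r₁ = \sqrt{3} + 2, r₂ = 2 - \sqrt{3}.
General solution: T(n) = A·r₁^n + B·r₂^n.
From the initial conditions, A + B = 2 and r₁A + r₂B = -6.
Since r₁ - r₂ = √12: A = (-6 - (2)r₂)/√12 = 1 - \frac{5 \sqrt{3}}{3}, and B = 2 - A = 1 + \frac{5 \sqrt{3}}{3}.
So T(n) = \left(1 - \frac{5 \sqrt{3}}{3}\right)\left(\sqrt{3} + 2\right)^n + \left(1 + \frac{5 \sqrt{3}}{3}\right)\left(2 - \sqrt{3}\right)^n.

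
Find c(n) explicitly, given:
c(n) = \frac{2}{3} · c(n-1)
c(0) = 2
Pure geometric recurrence with ratio \frac{2}{3}.
By induction c(n) = c(0) · (\frac{2}{3})^n = 2 \left(\frac{2}{3}\right)^{n}.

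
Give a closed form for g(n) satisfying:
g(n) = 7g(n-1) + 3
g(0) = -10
First-order linear non-homogeneous.
Homogeneous solution: g_h(n) = A·(7)^n.
Try constant particular solution g_p = K: K = 7K + 3 ⇒ K = - \frac{1}{2}.
General: g(n) = A·(7)^n - \frac{1}{2}.
Apply g(0) = -10: A - \frac{1}{2} = -10 ⇒ A = - \frac{19}{2}.
So g(n) = - \frac{19 \cdot 7^{n}}{2} - \frac{1}{2}.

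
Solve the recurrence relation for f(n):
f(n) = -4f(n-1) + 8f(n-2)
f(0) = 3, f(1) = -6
Characteristic equation: x² + 4x - 8 = 0.
Discriminant Δ = (-4)² + 4·(8) = 48.
Roots r₁,₂ = (-4 ± √48)/2, so r₁ = -2 + 2 \sqrt{3}, r₂ = - 2 \sqrt{3} - 2.
General solution: f(n) = A·r₁^n + B·r₂^n.
From the initial conditions, A + B = 3 and r₁A + r₂B = -6.
Since r₁ - r₂ = √48: A = (-6 - (3)r₂)/√48 = \frac{3}{2}, and B = 3 - A = \frac{3}{2}.
So f(n) = \left(\frac{3}{2}\right)\left(-2 + 2 \sqrt{3}\right)^n + \left(\frac{3}{2}\right)\left(- 2 \sqrt{3} - 2\right)^n.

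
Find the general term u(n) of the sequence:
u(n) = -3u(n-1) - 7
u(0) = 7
First-order linear non-homogeneous.
Homogeneous solution: u_h(n) = A·(-3)^n.
Try constant particular solution u_p = K: K = -3K - 7 ⇒ K = - \frac{7}{4}.
General: u(n) = A·(-3)^n - \frac{7}{4}.
Apply u(0) = 7: A - \frac{7}{4} = 7 ⇒ A = \frac{35}{4}.
So u(n) = \frac{35 \left(-3\right)^{n}}{4} - \frac{7}{4}.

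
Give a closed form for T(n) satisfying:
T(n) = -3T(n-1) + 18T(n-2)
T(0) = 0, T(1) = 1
Characteristic equation: x² + 3x - 18 = 0, which factors as (x - (-6))(x - (3)) = 0.
Roots r₁ = -6, r₂ = 3 (distinct).
General solution: T(n) = A·(-6)^n + B·(3)^n.
From T(0) = 0: A + B = 0.
From T(1) = 1: -6A + 3B = 1.
Solving: A = - \frac{1}{9}, B = \frac{1}{9}.
So T(n) = - \frac{\left(-6\right)^{n}}{9} + \frac{3^{n}}{9}.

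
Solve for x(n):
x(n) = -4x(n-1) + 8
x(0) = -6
First-order linear non-homogeneous.
Homogeneous solution: x_h(n) = A·(-4)^n.
Try constant particular solution x_p = K: K = -4K + 8 ⇒ K = \frac{8}{5}.
General: x(n) = A·(-4)^n + \frac{8}{5}.
Apply x(0) = -6: A + \frac{8}{5} = -6 ⇒ A = - \frac{38}{5}.
So x(n) = \frac{8}{5} - \frac{38 \left(-4\right)^{n}}{5}.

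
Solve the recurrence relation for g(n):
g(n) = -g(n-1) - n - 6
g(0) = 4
First-order linear with linear forcing.
Homogeneous solution: g_h(n) = A·(-1)^n.
Try particular g_p(n) = pn + q. Substituting:
  pn + q = -(p(n-1) + q) - n - 6.
Matching the n-coefficient: p = -p - 1 ⇒ p = - \frac{1}{2}.
Matching constants: q = p - q - 6 ⇒ q = - \frac{13}{4}.
General: g(n) = A·(-1)^n - \frac{n}{2} - \frac{13}{4}.
Apply g(0) = 4: A - \frac{13}{4} = 4 ⇒ A = \frac{29}{4}.
So g(n) = \frac{29 \left(-1\right)^{n}}{4} - \frac{n}{2} - \frac{13}{4}.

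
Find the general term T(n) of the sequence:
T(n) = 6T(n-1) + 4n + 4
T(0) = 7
First-order linear with linear forcing.
Homogeneous solution: T_h(n) = A·(6)^n.
Try particular T_p(n) = pn + q. Substituting:
  pn + q = 6(p(n-1) + q) + 4n + 4.
Matching the n-coefficient: p = 6p + 4 ⇒ p = - \frac{4}{5}.
Matching constants: q = -6p + 6q + 4 ⇒ q = - \frac{44}{25}.
General: T(n) = A·(6)^n - \frac{4 n}{5} - \frac{44}{25}.
Apply T(0) = 7: A - \frac{44}{25} = 7 ⇒ A = \frac{219}{25}.
So T(n) = \frac{219 \cdot 6^{n}}{25} - \frac{4 n}{5} - \frac{44}{25}.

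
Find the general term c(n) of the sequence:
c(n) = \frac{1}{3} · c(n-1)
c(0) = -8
Pure geometric recurrence with ratio \frac{1}{3}.
By induction c(n) = c(0) · (\frac{1}{3})^n = - 8 \cdot 3^{- n}.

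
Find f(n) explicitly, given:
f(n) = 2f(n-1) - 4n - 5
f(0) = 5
First-order linear with linear forcing.
Homogeneous solution: f_h(n) = A·(2)^n.
Try particular f_p(n) = pn + q. Substituting:
  pn + q = 2(p(n-1) + q) - 4n - 5.
Matching the n-coefficient: p = 2p - 4 ⇒ p = 4.
Matching constants: q = -2p + 2q - 5 ⇒ q = 13.
General: f(n) = A·(2)^n + 4 n + 13.
Apply f(0) = 5: A + 13 = 5 ⇒ A = -8.
So f(n) = - 8 \cdot 2^{n} + 4 n + 13.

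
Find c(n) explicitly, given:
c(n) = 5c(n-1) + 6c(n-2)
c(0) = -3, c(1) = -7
Characteristic equation: x² - 5x - 6 = 0, which factors as (x - (6))(x - (-1)) = 0.
Roots r₁ = 6, r₂ = -1 (distinct).
General solution: c(n) = A·(6)^n + B·(-1)^n.
From c(0) = -3: A + B = -3.
From c(1) = -7: 6A - B = -7.
Solving: A = - \frac{10}{7}, B = - \frac{11}{7}.
So c(n) = - \frac{11 \left(-1\right)^{n}}{7} - \frac{10 \cdot 6^{n}}{7}.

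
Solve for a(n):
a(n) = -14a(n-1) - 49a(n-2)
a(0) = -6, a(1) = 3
Characteristic equation: x² + 14x + 49 = 0, which is (x - (-7))².
Repeated root r = -7.
General solution: a(n) = (A + Bn)·(-7)^n.
From a(0) = -6: A = -6.
From a(1) = 3: (A + B)·(-7) = 3 ⇒ B = \frac{39}{7}.
So a(n) = \left(\frac{39 n}{7} - 6\right) \cdot (-7)^n.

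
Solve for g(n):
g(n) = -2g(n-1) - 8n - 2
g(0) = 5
First-order linear with linear forcing.
Homogeneous solution: g_h(n) = A·(-2)^n.
Try particular g_p(n) = pn + q. Substituting:
  pn + q = -2(p(n-1) + q) - 8n - 2.
Matching the n-coefficient: p = -2p - 8 ⇒ p = - \frac{8}{3}.
Matching constants: q = 2p - 2q - 2 ⇒ q = - \frac{22}{9}.
General: g(n) = A·(-2)^n - \frac{8 n}{3} - \frac{22}{9}.
Apply g(0) = 5: A - \frac{22}{9} = 5 ⇒ A = \frac{67}{9}.
So g(n) = \frac{67 \left(-2\right)^{n}}{9} - \frac{8 n}{3} - \frac{22}{9}.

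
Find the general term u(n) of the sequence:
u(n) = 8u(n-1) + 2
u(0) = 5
First-order linear non-homogeneous.
Homogeneous solution: u_h(n) = A·(8)^n.
Try constant particular solution u_p = K: K = 8K + 2 ⇒ K = - \frac{2}{7}.
General: u(n) = A·(8)^n - \frac{2}{7}.
Apply u(0) = 5: A - \frac{2}{7} = 5 ⇒ A = \frac{37}{7}.
So u(n) = \frac{37 \cdot 8^{n}}{7} - \frac{2}{7}.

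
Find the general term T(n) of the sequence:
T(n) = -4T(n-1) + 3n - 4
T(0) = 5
First-order linear with linear forcing.
Homogeneous solution: T_h(n) = A·(-4)^n.
Try particular T_p(n) = pn + q. Substituting:
  pn + q = -4(p(n-1) + q) + 3n - 4.
Matching the n-coefficient: p = -4p + 3 ⇒ p = \frac{3}{5}.
Matching constants: q = 4p - 4q - 4 ⇒ q = - \frac{8}{25}.
General: T(n) = A·(-4)^n + \frac{3 n}{5} - \frac{8}{25}.
Apply T(0) = 5: A - \frac{8}{25} = 5 ⇒ A = \frac{133}{25}.
So T(n) = \frac{133 \left(-4\right)^{n}}{25} + \frac{3 n}{5} - \frac{8}{25}.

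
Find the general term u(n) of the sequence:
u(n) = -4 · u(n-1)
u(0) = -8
Pure geometric recurrence with ratio -4.
By induction u(n) = u(0) · (-4)^n = - 8 \left(-4\right)^{n}.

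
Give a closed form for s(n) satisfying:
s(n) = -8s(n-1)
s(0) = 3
This is a homogeneous first-order recurrence with ratio -8.
By induction s(n) = s(0) · (-8)^n = 3 \left(-8\right)^{n}.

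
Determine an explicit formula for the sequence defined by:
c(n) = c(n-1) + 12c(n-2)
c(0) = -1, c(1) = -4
Characteristic equation: x² - x - 12 = 0, which factors as (x - (-3))(x - (4)) = 0.
Roots r₁ = -3, r₂ = 4 (distinct).
General solution: c(n) = A·(-3)^n + B·(4)^n.
From c(0) = -1: A + B = -1.
From c(1) = -4: -3A + 4B = -4.
Solving: A = 0, B = -1.
So c(n) = - 4^{n}.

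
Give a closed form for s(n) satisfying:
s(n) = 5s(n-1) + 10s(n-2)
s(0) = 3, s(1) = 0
Characteristic equation: x² - 5x - 10 = 0.
Discriminant Δ = (5)² + 4·(10) = 65.
Roots r₁,₂ = (5 ± √65)/2, so r₁ = \frac{5}{2} + \frac{\sqrt{65}}{2}, r₂ = \frac{5}{2} - \frac{\sqrt{65}}{2}.
General solution: s(n) = A·r₁^n + B·r₂^n.
From the initial conditions, A + B = 3 and r₁A + r₂B = 0.
Since r₁ - r₂ = √65: A = (0 - (3)r₂)/√65 = \frac{3}{2} - \frac{3 \sqrt{65}}{26}, and B = 3 - A = \frac{3 \sqrt{65}}{26} + \frac{3}{2}.
So s(n) = \left(\frac{3}{2} - \frac{3 \sqrt{65}}{26}\right)\left(\frac{5}{2} + \frac{\sqrt{65}}{2}\right)^n + \left(\frac{3 \sqrt{65}}{26} + \frac{3}{2}\right)\left(\frac{5}{2} - \frac{\sqrt{65}}{2}\right)^n.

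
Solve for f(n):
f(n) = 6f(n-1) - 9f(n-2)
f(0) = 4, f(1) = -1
Characteristic equation: x² - 6x + 9 = 0, which is (x - (3))².
Repeated root r = 3.
General solution: f(n) = (A + Bn)·(3)^n.
From f(0) = 4: A = 4.
From f(1) = -1: (A + B)·(3) = -1 ⇒ B = - \frac{13}{3}.
So f(n) = \left(4 - \frac{13 n}{3}\right) \cdot (3)^n.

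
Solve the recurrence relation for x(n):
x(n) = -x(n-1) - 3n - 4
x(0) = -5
First-order linear with linear forcing.
Homogeneous solution: x_h(n) = A·(-1)^n.
Try particular x_p(n) = pn + q. Substituting:
  pn + q = -(p(n-1) + q) - 3n - 4.
Matching the n-coefficient: p = -p - 3 ⇒ p = - \frac{3}{2}.
Matching constants: q = p - q - 4 ⇒ q = - \frac{11}{4}.
General: x(n) = A·(-1)^n - \frac{3 n}{2} - \frac{11}{4}.
Apply x(0) = -5: A - \frac{11}{4} = -5 ⇒ A = - \frac{9}{4}.
So x(n) = - \frac{9 \left(-1\right)^{n}}{4} - \frac{3 n}{2} - \frac{11}{4}.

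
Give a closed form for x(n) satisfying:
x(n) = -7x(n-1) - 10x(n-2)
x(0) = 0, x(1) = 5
Characteristic equation: x² + 7x + 10 = 0, which factors as (x - (-5))(x - (-2)) = 0.
Roots r₁ = -5, r₂ = -2 (distinct).
General solution: x(n) = A·(-5)^n + B·(-2)^n.
From x(0) = 0: A + B = 0.
From x(1) = 5: -5A - 2B = 5.
Solving: A = - \frac{5}{3}, B = \frac{5}{3}.
So x(n) = \frac{5 \left(-2\right)^{n}}{3} - \frac{5 \left(-5\right)^{n}}{3}.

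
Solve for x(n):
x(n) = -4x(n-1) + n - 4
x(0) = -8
First-order linear with linear forcing.
Homogeneous solution: x_h(n) = A·(-4)^n.
Try particular x_p(n) = pn + q. Substituting:
  pn + q = -4(p(n-1) + q) + n - 4.
Matching the n-coefficient: p = -4p + 1 ⇒ p = \frac{1}{5}.
Matching constants: q = 4p - 4q - 4 ⇒ q = - \frac{16}{25}.
General: x(n) = A·(-4)^n + \frac{n}{5} - \frac{16}{25}.
Apply x(0) = -8: A - \frac{16}{25} = -8 ⇒ A = - \frac{184}{25}.
So x(n) = - \frac{184 \left(-4\right)^{n}}{25} + \frac{n}{5} - \frac{16}{25}.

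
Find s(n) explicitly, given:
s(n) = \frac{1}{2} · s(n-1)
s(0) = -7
Pure geometric recurrence with ratio \frac{1}{2}.
By induction s(n) = s(0) · (\frac{1}{2})^n = - 7 \cdot 2^{- n}.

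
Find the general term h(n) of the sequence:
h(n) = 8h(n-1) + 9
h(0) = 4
First-order linear non-homogeneous.
Homogeneous solution: h_h(n) = A·(8)^n.
Try constant particular solution h_p = K: K = 8K + 9 ⇒ K = - \frac{9}{7}.
General: h(n) = A·(8)^n - \frac{9}{7}.
Apply h(0) = 4: A - \frac{9}{7} = 4 ⇒ A = \frac{37}{7}.
So h(n) = \frac{37 \cdot 8^{n}}{7} - \frac{9}{7}.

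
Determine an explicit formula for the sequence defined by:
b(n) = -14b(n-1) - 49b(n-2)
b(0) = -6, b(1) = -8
Characteristic equation: x² + 14x + 49 = 0, which is (x - (-7))².
Repeated root r = -7.
General solution: b(n) = (A + Bn)·(-7)^n.
From b(0) = -6: A = -6.
From b(1) = -8: (A + B)·(-7) = -8 ⇒ B = \frac{50}{7}.
So b(n) = \left(\frac{50 n}{7} - 6\right) \cdot (-7)^n.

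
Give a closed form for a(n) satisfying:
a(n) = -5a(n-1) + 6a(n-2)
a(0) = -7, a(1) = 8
Characteristic equation: x² + 5x - 6 = 0, which factors as (x - (1))(x - (-6)) = 0.
Roots r₁ = 1, r₂ = -6 (distinct).
General solution: a(n) = A·(1)^n + B·(-6)^n.
From a(0) = -7: A + B = -7.
From a(1) = 8: A - 6B = 8.
Solving: A = - \frac{34}{7}, B = - \frac{15}{7}.
So a(n) = - \frac{15 \left(-6\right)^{n}}{7} - \frac{34}{7}.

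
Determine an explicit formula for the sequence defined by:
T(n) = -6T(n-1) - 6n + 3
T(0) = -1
First-order linear with linear forcing.
Homogeneous solution: T_h(n) = A·(-6)^n.
Try particular T_p(n) = pn + q. Substituting:
  pn + q = -6(p(n-1) + q) - 6n + 3.
Matching the n-coefficient: p = -6p - 6 ⇒ p = - \frac{6}{7}.
Matching constants: q = 6p - 6q + 3 ⇒ q = - \frac{15}{49}.
General: T(n) = A·(-6)^n - \frac{6 n}{7} - \frac{15}{49}.
Apply T(0) = -1: A - \frac{15}{49} = -1 ⇒ A = - \frac{34}{49}.
So T(n) = - \frac{34 \left(-6\right)^{n}}{49} - \frac{6 n}{7} - \frac{15}{49}.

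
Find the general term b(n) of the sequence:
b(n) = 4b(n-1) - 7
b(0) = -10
First-order linear non-homogeneous.
Homogeneous solution: b_h(n) = A·(4)^n.
Try constant particular solution b_p = K: K = 4K - 7 ⇒ K = \frac{7}{3}.
General: b(n) = A·(4)^n + \frac{7}{3}.
Apply b(0) = -10: A + \frac{7}{3} = -10 ⇒ A = - \frac{37}{3}.
So b(n) = \frac{7}{3} - \frac{37 \cdot 4^{n}}{3}.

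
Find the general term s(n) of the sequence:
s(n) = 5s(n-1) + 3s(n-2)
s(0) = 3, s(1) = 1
Characteristic equation: x² - 5x - 3 = 0.
Discriminant Δ = (5)² + 4·(3) = 37.
Roots r₁,₂ = (5 ± √37)/2, so r₁ = \frac{5}{2} + \frac{\sqrt{37}}{2}, r₂ = \frac{5}{2} - \frac{\sqrt{37}}{2}.
General solution: s(n) = A·r₁^n + B·r₂^n.
From the initial conditions, A + B = 3 and r₁A + r₂B = 1.
Since r₁ - r₂ = √37: A = (1 - (3)r₂)/√37 = \frac{3}{2} - \frac{13 \sqrt{37}}{74}, and B = 3 - A = \frac{13 \sqrt{37}}{74} + \frac{3}{2}.
So s(n) = \left(\frac{3}{2} - \frac{13 \sqrt{37}}{74}\right)\left(\frac{5}{2} + \frac{\sqrt{37}}{2}\right)^n + \left(\frac{13 \sqrt{37}}{74} + \frac{3}{2}\right)\left(\frac{5}{2} - \frac{\sqrt{37}}{2}\right)^n.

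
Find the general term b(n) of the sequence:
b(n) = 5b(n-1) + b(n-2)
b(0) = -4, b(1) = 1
Characteristic equation: x² - 5x - 1 = 0.
Discriminant Δ = (5)² + 4·(1) = 29.
Roots r₁,₂ = (5 ± √29)/2, so r₁ = \frac{5}{2} + \frac{\sqrt{29}}{2}, r₂ = \frac{5}{2} - \frac{\sqrt{29}}{2}.
General solution: b(n) = A·r₁^n + B·r₂^n.
From the initial conditions, A + B = -4 and r₁A + r₂B = 1.
Since r₁ - r₂ = √29: A = (1 - (-4)r₂)/√29 = -2 + \frac{11 \sqrt{29}}{29}, and B = -4 - A = - \frac{11 \sqrt{29}}{29} - 2.
So b(n) = \left(-2 + \frac{11 \sqrt{29}}{29}\right)\left(\frac{5}{2} + \frac{\sqrt{29}}{2}\right)^n + \left(- \frac{11 \sqrt{29}}{29} - 2\right)\left(\frac{5}{2} - \frac{\sqrt{29}}{2}\right)^n.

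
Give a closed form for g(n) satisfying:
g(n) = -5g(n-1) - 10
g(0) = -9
First-order linear non-homogeneous.
Homogeneous solution: g_h(n) = A·(-5)^n.
Try constant particular solution g_p = K: K = -5K - 10 ⇒ K = - \frac{5}{3}.
General: g(n) = A·(-5)^n - \frac{5}{3}.
Apply g(0) = -9: A - \frac{5}{3} = -9 ⇒ A = - \frac{22}{3}.
So g(n) = - \frac{22 \left(-5\right)^{n}}{3} - \frac{5}{3}.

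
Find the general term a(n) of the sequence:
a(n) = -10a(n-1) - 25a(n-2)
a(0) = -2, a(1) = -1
Characteristic equation: x² + 10x + 25 = 0, which is (x - (-5))².
Repeated root r = -5.
General solution: a(n) = (A + Bn)·(-5)^n.
From a(0) = -2: A = -2.
From a(1) = -1: (A + B)·(-5) = -1 ⇒ B = \frac{11}{5}.
So a(n) = \left(\frac{11 n}{5} - 2\right) \cdot (-5)^n.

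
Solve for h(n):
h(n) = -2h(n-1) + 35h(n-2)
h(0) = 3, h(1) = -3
Characteristic equation: x² + 2x - 35 = 0, which factors as (x - (5))(x - (-7)) = 0.
Roots r₁ = 5, r₂ = -7 (distinct).
General solution: h(n) = A·(5)^n + B·(-7)^n.
From h(0) = 3: A + B = 3.
From h(1) = -3: 5A - 7B = -3.
Solving: A = \frac{3}{2}, B = \frac{3}{2}.
So h(n) = \frac{3 \left(-7\right)^{n}}{2} + \frac{3 \cdot 5^{n}}{2}.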